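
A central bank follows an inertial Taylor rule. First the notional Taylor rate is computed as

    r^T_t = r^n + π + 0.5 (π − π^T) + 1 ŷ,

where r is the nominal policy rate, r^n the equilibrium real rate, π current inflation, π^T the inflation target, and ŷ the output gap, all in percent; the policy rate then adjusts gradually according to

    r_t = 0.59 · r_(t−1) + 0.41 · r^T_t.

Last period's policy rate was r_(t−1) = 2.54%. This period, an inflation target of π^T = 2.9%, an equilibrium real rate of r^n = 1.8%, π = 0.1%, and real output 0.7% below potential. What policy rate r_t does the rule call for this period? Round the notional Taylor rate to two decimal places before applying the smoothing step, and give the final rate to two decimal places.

Output 0.7% below potential → ŷ = -0.7.
r^T_t = 1.8 + 0.1 + 0.5 × (0.1 − 2.9) + 1 × (-0.7)
   = 1.8 + 0.1 − 1.4 − 0.7 = -0.20
r_t = 0.59 × 2.54 + 0.41 × (-0.20) = 1.4986 − 0.082 = 1.42

1.42%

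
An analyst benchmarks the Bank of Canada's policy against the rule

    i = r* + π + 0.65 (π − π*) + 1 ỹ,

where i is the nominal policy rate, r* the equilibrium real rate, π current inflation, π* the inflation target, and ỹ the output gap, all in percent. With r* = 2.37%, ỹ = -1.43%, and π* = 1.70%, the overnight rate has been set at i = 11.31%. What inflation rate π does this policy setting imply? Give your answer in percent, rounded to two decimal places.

6.95%

Collecting π: i = r* + (1 + 0.65) π − 0.65 π* + 1 ỹ
1.65 π = 11.31 − 2.37 + 0.65 × 1.70 − 1 × (-1.43) = 11.475
π = 11.475 / 1.65 = 6.95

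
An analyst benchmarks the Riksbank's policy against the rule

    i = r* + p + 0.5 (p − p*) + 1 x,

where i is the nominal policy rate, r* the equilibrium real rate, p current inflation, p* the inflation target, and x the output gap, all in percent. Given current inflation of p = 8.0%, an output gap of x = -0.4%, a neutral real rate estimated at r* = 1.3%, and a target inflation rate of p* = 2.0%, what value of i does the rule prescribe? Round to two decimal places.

i = 1.3 + 8.0 + 0.5 × (8.0 − 2.0) + 1 × (-0.4)
   = 1.3 + 8 + 3 − 0.4 = 11.90

11.90%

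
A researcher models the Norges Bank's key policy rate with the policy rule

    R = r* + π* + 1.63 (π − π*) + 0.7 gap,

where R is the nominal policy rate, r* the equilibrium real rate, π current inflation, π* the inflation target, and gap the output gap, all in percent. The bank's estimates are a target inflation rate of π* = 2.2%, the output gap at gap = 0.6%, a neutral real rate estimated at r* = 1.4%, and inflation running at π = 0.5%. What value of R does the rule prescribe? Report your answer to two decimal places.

R = 1.4 + 2.2 + 1.63 × (0.5 − 2.2) + 0.7 × 0.6
   = 1.4 + 2.2 − 2.771 + 0.42 = 1.25

1.25%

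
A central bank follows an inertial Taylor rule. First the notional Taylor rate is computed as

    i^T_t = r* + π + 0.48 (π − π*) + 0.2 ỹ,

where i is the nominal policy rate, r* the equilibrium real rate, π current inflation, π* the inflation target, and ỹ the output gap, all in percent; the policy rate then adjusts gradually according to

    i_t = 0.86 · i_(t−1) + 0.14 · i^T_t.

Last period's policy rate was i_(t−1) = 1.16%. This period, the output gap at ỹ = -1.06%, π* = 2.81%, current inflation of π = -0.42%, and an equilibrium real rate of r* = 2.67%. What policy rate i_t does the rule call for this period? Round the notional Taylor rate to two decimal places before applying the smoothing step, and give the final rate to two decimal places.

1.07%

i^T_t = 2.67 + (-0.42) + 0.48 × (-0.42 − 2.81) + 0.2 × (-1.06)
   = 2.67 − 0.42 − 1.5504 − 0.212 = 0.49
i_t = 0.86 × 1.16 + 0.14 × 0.49 = 0.9976 + 0.0686 = 1.07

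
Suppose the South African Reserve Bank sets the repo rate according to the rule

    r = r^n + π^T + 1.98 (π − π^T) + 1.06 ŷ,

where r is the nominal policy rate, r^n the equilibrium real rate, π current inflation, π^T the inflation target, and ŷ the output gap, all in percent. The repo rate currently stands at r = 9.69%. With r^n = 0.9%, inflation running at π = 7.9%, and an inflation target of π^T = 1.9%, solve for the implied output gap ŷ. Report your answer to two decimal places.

-4.71%

1.06 ŷ = 9.69 − 0.9 − 1.9 − 1.98 × (7.9 − 1.9) = -4.99
ŷ = -4.99 / 1.06 = -4.71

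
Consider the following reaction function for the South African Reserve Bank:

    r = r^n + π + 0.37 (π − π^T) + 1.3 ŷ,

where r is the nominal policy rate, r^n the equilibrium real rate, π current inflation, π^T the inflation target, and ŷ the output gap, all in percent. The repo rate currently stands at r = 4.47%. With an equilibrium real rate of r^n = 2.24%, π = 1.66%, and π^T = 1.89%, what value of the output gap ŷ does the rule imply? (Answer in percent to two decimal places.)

1.3 ŷ = 4.47 − 2.24 − 1.66 − 0.37 × (1.66 − 1.89) = 0.6551
ŷ = 0.6551 / 1.3 = 0.50

0.50%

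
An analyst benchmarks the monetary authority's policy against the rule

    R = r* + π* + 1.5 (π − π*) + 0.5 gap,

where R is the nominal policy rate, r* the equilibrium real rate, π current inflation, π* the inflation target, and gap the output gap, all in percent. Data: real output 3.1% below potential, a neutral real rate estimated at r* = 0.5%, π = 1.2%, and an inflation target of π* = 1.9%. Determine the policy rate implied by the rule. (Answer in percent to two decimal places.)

Output 3.1% below potential → gap = -3.1.
R = 0.5 + 1.9 + 1.5 × (1.2 − 1.9) + 0.5 × (-3.1)
   = 0.5 + 1.9 − 1.05 − 1.55 = -0.20

-0.20%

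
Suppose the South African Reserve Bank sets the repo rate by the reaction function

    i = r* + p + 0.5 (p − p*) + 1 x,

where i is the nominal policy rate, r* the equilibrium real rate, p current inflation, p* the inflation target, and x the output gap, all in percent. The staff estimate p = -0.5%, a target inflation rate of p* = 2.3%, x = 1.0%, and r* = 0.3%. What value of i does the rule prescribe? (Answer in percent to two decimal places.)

-0.60%

i = 0.3 + (-0.5) + 0.5 × (-0.5 − 2.3) + 1 × 1.0
   = 0.3 − 0.5 − 1.4 + 1 = -0.60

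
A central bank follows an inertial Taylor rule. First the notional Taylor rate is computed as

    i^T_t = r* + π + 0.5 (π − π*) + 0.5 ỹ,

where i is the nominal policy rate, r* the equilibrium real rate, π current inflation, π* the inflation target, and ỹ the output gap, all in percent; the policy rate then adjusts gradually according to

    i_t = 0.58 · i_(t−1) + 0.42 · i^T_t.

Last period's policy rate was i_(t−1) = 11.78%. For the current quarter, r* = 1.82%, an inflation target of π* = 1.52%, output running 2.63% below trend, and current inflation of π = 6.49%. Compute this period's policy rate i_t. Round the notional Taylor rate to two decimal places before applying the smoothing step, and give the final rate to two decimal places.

Output 2.63% below potential → ỹ = -2.63.
i^T_t = 1.82 + 6.49 + 0.5 × (6.49 − 1.52) + 0.5 × (-2.63)
   = 1.82 + 6.49 + 2.485 − 1.315 = 9.48
i_t = 0.58 × 11.78 + 0.42 × 9.48 = 6.8324 + 3.9816 = 10.81

10.81%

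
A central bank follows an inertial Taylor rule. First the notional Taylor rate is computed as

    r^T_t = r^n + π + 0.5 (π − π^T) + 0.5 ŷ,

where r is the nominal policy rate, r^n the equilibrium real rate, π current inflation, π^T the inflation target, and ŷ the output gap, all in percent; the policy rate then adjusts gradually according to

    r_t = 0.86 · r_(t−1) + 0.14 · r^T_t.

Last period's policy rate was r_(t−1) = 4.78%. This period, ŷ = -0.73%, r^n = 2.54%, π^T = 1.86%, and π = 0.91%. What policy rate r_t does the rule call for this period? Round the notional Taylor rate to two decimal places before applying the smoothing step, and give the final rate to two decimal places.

r^T_t = 2.54 + 0.91 + 0.5 × (0.91 − 1.86) + 0.5 × (-0.73)
   = 2.54 + 0.91 − 0.475 − 0.365 = 2.61
r_t = 0.86 × 4.78 + 0.14 × 2.61 = 4.1108 + 0.3654 = 4.48

4.48%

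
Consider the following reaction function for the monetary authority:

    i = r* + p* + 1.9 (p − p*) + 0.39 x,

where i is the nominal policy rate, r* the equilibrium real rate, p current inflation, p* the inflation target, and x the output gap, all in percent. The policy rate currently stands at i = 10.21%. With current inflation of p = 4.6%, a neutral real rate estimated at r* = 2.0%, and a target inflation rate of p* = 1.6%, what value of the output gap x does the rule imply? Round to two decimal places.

0.39 x = 10.21 − 2.0 − 1.6 − 1.9 × (4.6 − 1.6) = 0.91
x = 0.91 / 0.39 = 2.33

2.33%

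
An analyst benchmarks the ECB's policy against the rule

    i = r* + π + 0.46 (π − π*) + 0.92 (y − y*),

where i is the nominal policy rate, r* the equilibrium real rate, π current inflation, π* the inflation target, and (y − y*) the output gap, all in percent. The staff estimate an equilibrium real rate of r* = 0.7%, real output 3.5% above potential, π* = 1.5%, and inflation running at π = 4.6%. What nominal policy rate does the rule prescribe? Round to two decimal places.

9.95%

Output 3.5% above potential → (y − y*) = 3.5.
i = 0.7 + 4.6 + 0.46 × (4.6 − 1.5) + 0.92 × 3.5
   = 0.7 + 4.6 + 1.426 + 3.22 = 9.95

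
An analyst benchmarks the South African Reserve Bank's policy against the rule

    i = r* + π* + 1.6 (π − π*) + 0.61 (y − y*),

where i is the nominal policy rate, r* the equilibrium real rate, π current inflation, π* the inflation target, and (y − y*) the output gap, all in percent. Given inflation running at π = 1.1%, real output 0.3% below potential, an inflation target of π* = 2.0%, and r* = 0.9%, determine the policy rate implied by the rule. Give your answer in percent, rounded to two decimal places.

Output 0.3% below potential → (y − y*) = -0.3.
i = 0.9 + 2.0 + 1.6 × (1.1 − 2.0) + 0.61 × (-0.3)
   = 0.9 + 2 − 1.44 − 0.183 = 1.28

1.28%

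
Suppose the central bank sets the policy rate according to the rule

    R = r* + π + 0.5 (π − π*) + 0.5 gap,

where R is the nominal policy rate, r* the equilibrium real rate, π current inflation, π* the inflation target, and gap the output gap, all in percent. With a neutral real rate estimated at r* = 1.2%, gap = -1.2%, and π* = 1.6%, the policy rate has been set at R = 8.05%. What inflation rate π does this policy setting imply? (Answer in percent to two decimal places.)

Collecting π: R = r* + (1 + 0.5) π − 0.5 π* + 0.5 gap
1.5 π = 8.05 − 1.2 + 0.5 × 1.6 − 0.5 × (-1.2) = 8.25
π = 8.25 / 1.5 = 5.50

5.50%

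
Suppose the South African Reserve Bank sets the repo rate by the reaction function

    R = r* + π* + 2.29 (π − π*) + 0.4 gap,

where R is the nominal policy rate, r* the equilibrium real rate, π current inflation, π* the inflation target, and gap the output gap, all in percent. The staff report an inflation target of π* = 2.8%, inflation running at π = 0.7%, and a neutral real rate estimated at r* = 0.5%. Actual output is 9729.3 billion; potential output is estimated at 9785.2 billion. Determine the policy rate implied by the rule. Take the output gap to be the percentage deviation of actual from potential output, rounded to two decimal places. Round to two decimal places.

Output gap = 100 × (9729.3 − 9785.2) / 9785.2 = -0.57%.
R = 0.50 + 2.80 + 2.29 × (0.70 − 2.80) + 0.4 × (-0.57)
   = 0.50 + 2.8 − 4.809 − 0.228 = -1.74

-1.74%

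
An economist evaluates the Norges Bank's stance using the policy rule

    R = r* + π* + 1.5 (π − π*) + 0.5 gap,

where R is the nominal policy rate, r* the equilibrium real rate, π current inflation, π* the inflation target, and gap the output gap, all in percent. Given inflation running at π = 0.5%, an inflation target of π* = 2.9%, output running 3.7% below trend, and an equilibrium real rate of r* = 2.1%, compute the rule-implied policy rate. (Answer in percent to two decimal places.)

-0.45%

Output 3.7% below potential → gap = -3.7.
R = 2.1 + 2.9 + 1.5 × (0.5 − 2.9) + 0.5 × (-3.7)
   = 2.1 + 2.9 − 3.6 − 1.85 = -0.45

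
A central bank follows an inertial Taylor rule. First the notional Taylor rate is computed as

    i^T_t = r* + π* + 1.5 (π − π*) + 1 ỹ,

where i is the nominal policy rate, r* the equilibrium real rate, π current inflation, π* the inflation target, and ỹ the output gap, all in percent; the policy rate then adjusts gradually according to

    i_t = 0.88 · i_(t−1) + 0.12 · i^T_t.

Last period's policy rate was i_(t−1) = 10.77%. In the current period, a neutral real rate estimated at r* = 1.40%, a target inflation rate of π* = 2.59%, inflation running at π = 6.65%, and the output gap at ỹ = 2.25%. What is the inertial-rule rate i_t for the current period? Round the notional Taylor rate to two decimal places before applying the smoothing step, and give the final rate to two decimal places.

10.96%

i^T_t = 1.40 + 2.59 + 1.5 × (6.65 − 2.59) + 1 × 2.25
   = 1.40 + 2.59 + 6.09 + 2.25 = 12.33
i_t = 0.88 × 10.77 + 0.12 × 12.33 = 9.4776 + 1.4796 = 10.96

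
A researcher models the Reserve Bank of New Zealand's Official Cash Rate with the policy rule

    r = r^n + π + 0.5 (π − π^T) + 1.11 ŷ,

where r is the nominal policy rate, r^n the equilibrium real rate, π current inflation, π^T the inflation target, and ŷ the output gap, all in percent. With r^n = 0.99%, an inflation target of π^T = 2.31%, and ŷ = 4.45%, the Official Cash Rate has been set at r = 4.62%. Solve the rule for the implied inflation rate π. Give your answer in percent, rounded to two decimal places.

Collecting π: r = r^n + (1 + 0.5) π − 0.5 π^T + 1.11 ŷ
1.5 π = 4.62 − 0.99 + 0.5 × 2.31 − 1.11 × 4.45 = -0.1545
π = -0.1545 / 1.5 = -0.10

-0.10%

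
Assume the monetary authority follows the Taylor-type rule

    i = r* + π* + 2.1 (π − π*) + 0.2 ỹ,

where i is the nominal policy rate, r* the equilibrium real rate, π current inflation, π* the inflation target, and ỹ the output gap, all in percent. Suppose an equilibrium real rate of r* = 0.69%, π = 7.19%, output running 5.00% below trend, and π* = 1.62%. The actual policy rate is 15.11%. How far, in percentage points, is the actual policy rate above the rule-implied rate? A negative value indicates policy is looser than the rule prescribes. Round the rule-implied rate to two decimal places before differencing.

2.10 pp

Output 5.00% below potential → ỹ = -5.00.
i = 0.69 + 1.62 + 2.1 × (7.19 − 1.62) + 0.2 × (-5.00)
   = 0.69 + 1.62 + 11.697 − 1 = 13.01
Deviation = 15.11 − 13.01 = 2.10 pp.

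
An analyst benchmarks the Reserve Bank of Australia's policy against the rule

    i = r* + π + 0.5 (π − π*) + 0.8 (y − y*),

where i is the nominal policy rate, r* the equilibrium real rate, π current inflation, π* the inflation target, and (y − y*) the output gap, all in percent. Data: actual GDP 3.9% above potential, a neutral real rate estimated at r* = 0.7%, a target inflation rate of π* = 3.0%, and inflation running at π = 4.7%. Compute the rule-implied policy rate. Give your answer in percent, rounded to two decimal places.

Output 3.9% above potential → (y − y*) = 3.9.
i = 0.7 + 4.7 + 0.5 × (4.7 − 3.0) + 0.8 × 3.9
   = 0.7 + 4.7 + 0.85 + 3.12 = 9.37

9.37%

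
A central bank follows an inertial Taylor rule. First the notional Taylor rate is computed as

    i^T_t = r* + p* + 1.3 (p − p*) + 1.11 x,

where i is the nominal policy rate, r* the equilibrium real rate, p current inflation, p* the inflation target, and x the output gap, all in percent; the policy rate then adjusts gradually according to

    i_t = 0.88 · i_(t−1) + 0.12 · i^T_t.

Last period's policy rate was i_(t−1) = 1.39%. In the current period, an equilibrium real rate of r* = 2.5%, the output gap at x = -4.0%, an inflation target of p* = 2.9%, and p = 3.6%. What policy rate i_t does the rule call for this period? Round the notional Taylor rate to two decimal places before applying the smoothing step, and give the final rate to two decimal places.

i^T_t = 2.5 + 2.9 + 1.3 × (3.6 − 2.9) + 1.11 × (-4.0)
   = 2.5 + 2.9 + 0.91 − 4.44 = 1.87
i_t = 0.88 × 1.39 + 0.12 × 1.87 = 1.2232 + 0.2244 = 1.45

1.45%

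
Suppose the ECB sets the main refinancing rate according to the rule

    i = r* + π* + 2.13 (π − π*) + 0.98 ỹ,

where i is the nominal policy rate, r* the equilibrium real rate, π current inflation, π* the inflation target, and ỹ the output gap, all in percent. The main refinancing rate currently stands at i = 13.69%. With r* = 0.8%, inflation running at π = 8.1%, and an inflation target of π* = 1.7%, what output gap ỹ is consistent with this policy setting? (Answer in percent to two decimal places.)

0.98 ỹ = 13.69 − 0.8 − 1.7 − 2.13 × (8.1 − 1.7) = -2.442
ỹ = -2.442 / 0.98 = -2.49

-2.49%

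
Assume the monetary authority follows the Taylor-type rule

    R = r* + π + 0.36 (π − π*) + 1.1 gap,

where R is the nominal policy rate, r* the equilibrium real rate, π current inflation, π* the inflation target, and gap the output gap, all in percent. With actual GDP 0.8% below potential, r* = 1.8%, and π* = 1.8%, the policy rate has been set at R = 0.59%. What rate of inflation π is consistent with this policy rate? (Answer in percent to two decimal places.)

0.23%

Output 0.8% below potential → gap = -0.8.
Collecting π: R = r* + (1 + 0.36) π − 0.36 π* + 1.1 gap
1.36 π = 0.59 − 1.8 + 0.36 × 1.8 − 1.1 × (-0.8) = 0.318
π = 0.318 / 1.36 = 0.23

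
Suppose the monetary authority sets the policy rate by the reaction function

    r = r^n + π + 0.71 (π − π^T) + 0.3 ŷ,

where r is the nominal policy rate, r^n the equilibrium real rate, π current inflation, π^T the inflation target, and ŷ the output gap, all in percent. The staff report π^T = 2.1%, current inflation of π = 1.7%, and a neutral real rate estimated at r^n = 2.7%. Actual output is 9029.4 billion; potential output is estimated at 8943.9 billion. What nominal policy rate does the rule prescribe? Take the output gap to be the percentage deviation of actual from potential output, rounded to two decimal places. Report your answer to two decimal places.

4.40%

Output gap = 100 × (9029.4 − 8943.9) / 8943.9 = 0.96%.
r = 2.70 + 1.70 + 0.71 × (1.70 − 2.10) + 0.3 × 0.96
   = 2.70 + 1.7 − 0.284 + 0.288 = 4.40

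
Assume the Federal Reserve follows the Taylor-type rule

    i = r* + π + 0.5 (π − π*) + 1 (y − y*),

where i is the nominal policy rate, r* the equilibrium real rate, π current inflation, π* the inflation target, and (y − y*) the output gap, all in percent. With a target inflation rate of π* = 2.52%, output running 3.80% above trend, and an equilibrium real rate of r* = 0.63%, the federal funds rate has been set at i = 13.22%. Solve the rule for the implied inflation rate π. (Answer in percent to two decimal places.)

Output 3.80% above potential → (y − y*) = 3.80.
Collecting π: i = r* + (1 + 0.5) π − 0.5 π* + 1 (y − y*)
1.5 π = 13.22 − 0.63 + 0.5 × 2.52 − 1 × 3.80 = 10.05
π = 10.05 / 1.5 = 6.70

6.70%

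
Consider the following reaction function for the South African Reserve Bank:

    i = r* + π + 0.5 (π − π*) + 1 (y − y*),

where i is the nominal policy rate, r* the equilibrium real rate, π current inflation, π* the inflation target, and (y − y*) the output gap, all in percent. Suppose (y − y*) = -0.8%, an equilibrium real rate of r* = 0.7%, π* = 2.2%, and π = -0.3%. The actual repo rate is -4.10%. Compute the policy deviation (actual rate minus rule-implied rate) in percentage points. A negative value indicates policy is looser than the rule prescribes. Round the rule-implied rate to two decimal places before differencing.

i = 0.7 + (-0.3) + 0.5 × (-0.3 − 2.2) + 1 × (-0.8)
   = 0.7 − 0.3 − 1.25 − 0.8 = -1.65
Deviation = -4.10 − (-1.65) = -2.45 pp.

-2.45 pp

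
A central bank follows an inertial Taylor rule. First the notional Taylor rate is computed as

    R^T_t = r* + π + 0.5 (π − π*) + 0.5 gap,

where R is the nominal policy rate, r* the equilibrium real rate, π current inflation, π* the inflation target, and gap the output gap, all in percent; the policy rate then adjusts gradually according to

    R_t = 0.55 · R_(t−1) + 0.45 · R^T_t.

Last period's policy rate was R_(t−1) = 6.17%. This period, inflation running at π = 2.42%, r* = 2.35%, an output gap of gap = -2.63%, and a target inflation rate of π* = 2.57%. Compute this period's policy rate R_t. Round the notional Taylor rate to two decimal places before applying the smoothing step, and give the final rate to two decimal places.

4.91%

R^T_t = 2.35 + 2.42 + 0.5 × (2.42 − 2.57) + 0.5 × (-2.63)
   = 2.35 + 2.42 − 0.075 − 1.315 = 3.38
R_t = 0.55 × 6.17 + 0.45 × 3.38 = 3.3935 + 1.521 = 4.91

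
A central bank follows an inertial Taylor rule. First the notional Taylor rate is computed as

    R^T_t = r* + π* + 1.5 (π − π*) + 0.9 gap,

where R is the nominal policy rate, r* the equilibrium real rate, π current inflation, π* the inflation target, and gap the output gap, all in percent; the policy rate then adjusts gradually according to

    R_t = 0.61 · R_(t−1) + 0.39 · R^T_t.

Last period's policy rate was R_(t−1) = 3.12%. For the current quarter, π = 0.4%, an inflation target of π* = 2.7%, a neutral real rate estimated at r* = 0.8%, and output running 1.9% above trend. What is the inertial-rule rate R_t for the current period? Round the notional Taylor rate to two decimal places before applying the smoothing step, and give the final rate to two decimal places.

Output 1.9% above potential → gap = 1.9.
R^T_t = 0.8 + 2.7 + 1.5 × (0.4 − 2.7) + 0.9 × 1.9
   = 0.8 + 2.7 − 3.45 + 1.71 = 1.76
R_t = 0.61 × 3.12 + 0.39 × 1.76 = 1.9032 + 0.6864 = 2.59

2.59%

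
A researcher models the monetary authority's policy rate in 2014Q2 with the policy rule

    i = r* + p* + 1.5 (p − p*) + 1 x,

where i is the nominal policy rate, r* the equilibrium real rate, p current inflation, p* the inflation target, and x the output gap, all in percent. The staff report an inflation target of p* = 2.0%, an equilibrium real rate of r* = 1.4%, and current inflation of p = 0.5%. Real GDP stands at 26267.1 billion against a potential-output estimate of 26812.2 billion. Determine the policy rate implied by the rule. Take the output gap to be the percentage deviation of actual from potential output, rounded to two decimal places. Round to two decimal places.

Output gap = 100 × (26267.1 − 26812.2) / 26812.2 = -2.03%.
i = 1.40 + 2.00 + 1.5 × (0.50 − 2.00) + 1 × (-2.03)
   = 1.40 + 2 − 2.25 − 2.03 = -0.88

-0.88%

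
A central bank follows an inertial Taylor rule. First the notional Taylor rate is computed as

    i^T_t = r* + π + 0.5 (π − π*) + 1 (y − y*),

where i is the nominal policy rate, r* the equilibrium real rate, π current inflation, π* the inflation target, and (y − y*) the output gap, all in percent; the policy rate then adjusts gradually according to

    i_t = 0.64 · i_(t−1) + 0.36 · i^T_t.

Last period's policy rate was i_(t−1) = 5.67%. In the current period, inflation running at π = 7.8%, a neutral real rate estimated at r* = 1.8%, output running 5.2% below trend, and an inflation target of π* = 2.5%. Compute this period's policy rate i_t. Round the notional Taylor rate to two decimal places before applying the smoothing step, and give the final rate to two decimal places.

6.17%

Output 5.2% below potential → (y − y*) = -5.2.
i^T_t = 1.8 + 7.8 + 0.5 × (7.8 − 2.5) + 1 × (-5.2)
   = 1.8 + 7.8 + 2.65 − 5.2 = 7.05
i_t = 0.64 × 5.67 + 0.36 × 7.05 = 3.6288 + 2.538 = 6.17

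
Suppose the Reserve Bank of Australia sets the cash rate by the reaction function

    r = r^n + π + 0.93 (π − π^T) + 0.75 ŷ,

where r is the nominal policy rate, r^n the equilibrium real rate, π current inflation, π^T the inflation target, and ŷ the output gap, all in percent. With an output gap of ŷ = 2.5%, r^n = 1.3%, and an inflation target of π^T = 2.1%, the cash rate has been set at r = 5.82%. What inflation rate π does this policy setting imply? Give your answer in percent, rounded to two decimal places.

2.38%

Collecting π: r = r^n + (1 + 0.93) π − 0.93 π^T + 0.75 ŷ
1.93 π = 5.82 − 1.3 + 0.93 × 2.1 − 0.75 × 2.5 = 4.598
π = 4.598 / 1.93 = 2.38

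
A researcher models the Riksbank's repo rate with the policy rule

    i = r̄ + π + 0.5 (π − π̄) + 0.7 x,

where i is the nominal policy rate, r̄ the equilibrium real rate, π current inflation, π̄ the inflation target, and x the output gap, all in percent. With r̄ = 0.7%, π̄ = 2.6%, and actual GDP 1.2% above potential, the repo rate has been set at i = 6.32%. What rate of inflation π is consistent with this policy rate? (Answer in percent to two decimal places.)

Output 1.2% above potential → x = 1.2.
Collecting π: i = r̄ + (1 + 0.5) π − 0.5 π̄ + 0.7 x
1.5 π = 6.32 − 0.7 + 0.5 × 2.6 − 0.7 × 1.2 = 6.08
π = 6.08 / 1.5 = 4.05

4.05%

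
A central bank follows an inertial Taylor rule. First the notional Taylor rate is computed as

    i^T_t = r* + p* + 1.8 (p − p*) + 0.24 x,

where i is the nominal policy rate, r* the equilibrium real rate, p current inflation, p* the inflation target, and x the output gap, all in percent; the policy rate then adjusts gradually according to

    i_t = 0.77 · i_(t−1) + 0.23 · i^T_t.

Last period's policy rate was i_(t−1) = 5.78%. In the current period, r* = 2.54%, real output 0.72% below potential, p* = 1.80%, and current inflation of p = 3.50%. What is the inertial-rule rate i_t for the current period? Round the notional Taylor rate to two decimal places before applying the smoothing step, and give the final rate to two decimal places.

Output 0.72% below potential → x = -0.72.
i^T_t = 2.54 + 1.80 + 1.8 × (3.50 − 1.80) + 0.24 × (-0.72)
   = 2.54 + 1.8 + 3.06 − 0.1728 = 7.23
i_t = 0.77 × 5.78 + 0.23 × 7.23 = 4.4506 + 1.6629 = 6.11

6.11%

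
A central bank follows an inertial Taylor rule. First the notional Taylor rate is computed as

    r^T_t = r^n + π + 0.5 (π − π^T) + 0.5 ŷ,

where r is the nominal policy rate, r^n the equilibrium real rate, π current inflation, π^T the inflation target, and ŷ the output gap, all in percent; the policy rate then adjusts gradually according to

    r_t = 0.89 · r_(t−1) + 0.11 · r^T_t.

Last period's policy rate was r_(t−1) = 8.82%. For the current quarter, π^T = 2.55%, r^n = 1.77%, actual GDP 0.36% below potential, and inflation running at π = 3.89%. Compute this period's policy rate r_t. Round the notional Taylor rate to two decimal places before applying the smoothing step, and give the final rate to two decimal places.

Output 0.36% below potential → ŷ = -0.36.
r^T_t = 1.77 + 3.89 + 0.5 × (3.89 − 2.55) + 0.5 × (-0.36)
   = 1.77 + 3.89 + 0.67 − 0.18 = 6.15
r_t = 0.89 × 8.82 + 0.11 × 6.15 = 7.8498 + 0.6765 = 8.53

8.53%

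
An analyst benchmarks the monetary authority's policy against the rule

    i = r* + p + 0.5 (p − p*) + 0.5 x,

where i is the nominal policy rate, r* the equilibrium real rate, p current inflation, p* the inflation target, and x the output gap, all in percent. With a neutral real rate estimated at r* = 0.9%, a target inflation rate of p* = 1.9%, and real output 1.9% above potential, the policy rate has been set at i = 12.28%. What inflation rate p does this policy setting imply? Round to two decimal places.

7.59%

Output 1.9% above potential → x = 1.9.
Collecting p: i = r* + (1 + 0.5) p − 0.5 p* + 0.5 x
1.5 p = 12.28 − 0.9 + 0.5 × 1.9 − 0.5 × 1.9 = 11.38
p = 11.38 / 1.5 = 7.59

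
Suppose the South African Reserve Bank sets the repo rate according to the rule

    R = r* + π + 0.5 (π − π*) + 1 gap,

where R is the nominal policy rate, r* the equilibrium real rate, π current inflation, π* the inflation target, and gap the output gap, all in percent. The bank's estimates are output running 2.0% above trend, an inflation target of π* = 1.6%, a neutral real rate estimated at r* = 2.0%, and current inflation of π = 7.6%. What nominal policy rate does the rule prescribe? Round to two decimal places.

Output 2.0% above potential → gap = 2.0.
R = 2.0 + 7.6 + 0.5 × (7.6 − 1.6) + 1 × 2.0
   = 2.0 + 7.6 + 3 + 2 = 14.60

14.60%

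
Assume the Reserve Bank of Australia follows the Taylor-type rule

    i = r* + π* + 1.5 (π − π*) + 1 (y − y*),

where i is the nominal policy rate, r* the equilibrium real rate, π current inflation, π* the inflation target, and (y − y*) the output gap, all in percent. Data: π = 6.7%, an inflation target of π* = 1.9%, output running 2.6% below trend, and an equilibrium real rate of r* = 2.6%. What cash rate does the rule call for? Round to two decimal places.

Output 2.6% below potential → (y − y*) = -2.6.
i = 2.6 + 1.9 + 1.5 × (6.7 − 1.9) + 1 × (-2.6)
   = 2.6 + 1.9 + 7.2 − 2.6 = 9.10

9.10%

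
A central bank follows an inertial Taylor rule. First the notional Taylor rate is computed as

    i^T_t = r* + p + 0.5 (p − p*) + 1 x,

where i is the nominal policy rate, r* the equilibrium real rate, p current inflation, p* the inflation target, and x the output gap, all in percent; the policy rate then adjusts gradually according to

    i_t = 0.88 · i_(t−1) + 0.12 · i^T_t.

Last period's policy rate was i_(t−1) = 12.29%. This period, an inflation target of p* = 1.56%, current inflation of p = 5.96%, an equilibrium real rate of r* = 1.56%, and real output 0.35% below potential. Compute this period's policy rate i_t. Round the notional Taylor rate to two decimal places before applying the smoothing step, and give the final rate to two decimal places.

11.94%

Output 0.35% below potential → x = -0.35.
i^T_t = 1.56 + 5.96 + 0.5 × (5.96 − 1.56) + 1 × (-0.35)
   = 1.56 + 5.96 + 2.2 − 0.35 = 9.37
i_t = 0.88 × 12.29 + 0.12 × 9.37 = 10.8152 + 1.1244 = 11.94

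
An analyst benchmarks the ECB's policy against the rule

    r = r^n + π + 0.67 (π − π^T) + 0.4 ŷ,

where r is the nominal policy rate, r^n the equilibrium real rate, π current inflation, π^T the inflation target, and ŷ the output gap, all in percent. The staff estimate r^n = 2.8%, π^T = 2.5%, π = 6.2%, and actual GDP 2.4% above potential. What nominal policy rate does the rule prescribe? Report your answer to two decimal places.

Output 2.4% above potential → ŷ = 2.4.
r = 2.8 + 6.2 + 0.67 × (6.2 − 2.5) + 0.4 × 2.4
   = 2.8 + 6.2 + 2.479 + 0.96 = 12.44

12.44%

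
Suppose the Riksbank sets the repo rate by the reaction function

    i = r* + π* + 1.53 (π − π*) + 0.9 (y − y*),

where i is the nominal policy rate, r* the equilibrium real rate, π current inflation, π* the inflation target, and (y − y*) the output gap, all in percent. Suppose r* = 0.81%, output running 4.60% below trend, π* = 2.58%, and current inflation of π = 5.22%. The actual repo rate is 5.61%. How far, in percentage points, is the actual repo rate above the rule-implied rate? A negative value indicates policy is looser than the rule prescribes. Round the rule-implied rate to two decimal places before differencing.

2.32 pp

Output 4.60% below potential → (y − y*) = -4.60.
i = 0.81 + 2.58 + 1.53 × (5.22 − 2.58) + 0.9 × (-4.60)
   = 0.81 + 2.58 + 4.0392 − 4.14 = 3.29
Deviation = 5.61 − 3.29 = 2.32 pp.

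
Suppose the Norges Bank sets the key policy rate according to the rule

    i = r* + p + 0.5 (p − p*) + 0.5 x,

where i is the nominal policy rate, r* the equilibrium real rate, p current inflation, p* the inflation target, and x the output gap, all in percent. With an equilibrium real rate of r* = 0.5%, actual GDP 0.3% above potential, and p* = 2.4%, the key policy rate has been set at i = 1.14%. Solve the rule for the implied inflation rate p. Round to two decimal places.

1.13%

Output 0.3% above potential → x = 0.3.
Collecting p: i = r* + (1 + 0.5) p − 0.5 p* + 0.5 x
1.5 p = 1.14 − 0.5 + 0.5 × 2.4 − 0.5 × 0.3 = 1.69
p = 1.69 / 1.5 = 1.13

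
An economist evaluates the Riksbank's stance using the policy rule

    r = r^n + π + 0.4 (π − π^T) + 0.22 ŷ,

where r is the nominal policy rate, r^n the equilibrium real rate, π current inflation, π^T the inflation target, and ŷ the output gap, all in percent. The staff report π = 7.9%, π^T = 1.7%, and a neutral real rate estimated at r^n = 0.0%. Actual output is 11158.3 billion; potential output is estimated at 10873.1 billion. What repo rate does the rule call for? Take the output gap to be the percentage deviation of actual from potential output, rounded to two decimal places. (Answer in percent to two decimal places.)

Output gap = 100 × (11158.3 − 10873.1) / 10873.1 = 2.62%.
r = 0.00 + 7.90 + 0.4 × (7.90 − 1.70) + 0.22 × 2.62
   = 0.00 + 7.9 + 2.48 + 0.5764 = 10.96

10.96%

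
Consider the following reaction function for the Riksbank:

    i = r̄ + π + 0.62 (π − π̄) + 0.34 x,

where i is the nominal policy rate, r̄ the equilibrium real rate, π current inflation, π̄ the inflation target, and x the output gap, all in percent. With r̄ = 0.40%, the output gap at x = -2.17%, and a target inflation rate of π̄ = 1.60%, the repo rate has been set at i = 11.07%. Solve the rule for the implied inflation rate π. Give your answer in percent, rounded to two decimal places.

7.65%

Collecting π: i = r̄ + (1 + 0.62) π − 0.62 π̄ + 0.34 x
1.62 π = 11.07 − 0.40 + 0.62 × 1.60 − 0.34 × (-2.17) = 12.3998
π = 12.3998 / 1.62 = 7.65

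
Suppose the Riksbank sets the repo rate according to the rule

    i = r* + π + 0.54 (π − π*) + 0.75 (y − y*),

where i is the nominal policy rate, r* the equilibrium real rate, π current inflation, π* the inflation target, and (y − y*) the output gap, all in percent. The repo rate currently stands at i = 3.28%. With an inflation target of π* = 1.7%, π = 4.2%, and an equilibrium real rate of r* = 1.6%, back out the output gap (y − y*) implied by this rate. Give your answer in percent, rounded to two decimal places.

-5.16%

0.75 (y − y*) = 3.28 − 1.6 − 4.2 − 0.54 × (4.2 − 1.7) = -3.87
(y − y*) = -3.87 / 0.75 = -5.16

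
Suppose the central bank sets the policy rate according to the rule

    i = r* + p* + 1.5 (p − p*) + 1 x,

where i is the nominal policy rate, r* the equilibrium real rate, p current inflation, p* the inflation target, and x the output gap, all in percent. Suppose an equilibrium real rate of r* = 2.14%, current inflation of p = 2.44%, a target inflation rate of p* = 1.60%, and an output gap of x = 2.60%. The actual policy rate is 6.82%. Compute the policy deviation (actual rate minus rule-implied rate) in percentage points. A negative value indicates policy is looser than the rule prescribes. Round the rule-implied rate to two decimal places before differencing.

-0.78 pp

i = 2.14 + 1.60 + 1.5 × (2.44 − 1.60) + 1 × 2.60
   = 2.14 + 1.6 + 1.26 + 2.6 = 7.60
Deviation = 6.82 − 7.60 = -0.78 pp.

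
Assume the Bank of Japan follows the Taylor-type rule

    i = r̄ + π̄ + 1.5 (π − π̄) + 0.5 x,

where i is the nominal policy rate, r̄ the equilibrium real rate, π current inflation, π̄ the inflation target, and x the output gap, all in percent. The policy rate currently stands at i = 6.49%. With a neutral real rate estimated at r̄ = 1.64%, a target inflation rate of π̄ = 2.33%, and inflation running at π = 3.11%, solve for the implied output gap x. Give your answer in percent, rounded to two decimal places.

0.5 x = 6.49 − 1.64 − 2.33 − 1.5 × (3.11 − 2.33) = 1.35
x = 1.35 / 0.5 = 2.70

2.70%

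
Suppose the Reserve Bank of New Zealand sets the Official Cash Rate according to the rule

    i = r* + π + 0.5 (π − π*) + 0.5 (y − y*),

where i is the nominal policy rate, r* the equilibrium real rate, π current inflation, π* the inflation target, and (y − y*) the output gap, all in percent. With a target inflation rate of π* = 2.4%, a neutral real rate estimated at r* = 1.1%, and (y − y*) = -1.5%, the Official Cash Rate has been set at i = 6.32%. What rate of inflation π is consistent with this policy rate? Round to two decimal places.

Collecting π: i = r* + (1 + 0.5) π − 0.5 π* + 0.5 (y − y*)
1.5 π = 6.32 − 1.1 + 0.5 × 2.4 − 0.5 × (-1.5) = 7.17
π = 7.17 / 1.5 = 4.78

4.78%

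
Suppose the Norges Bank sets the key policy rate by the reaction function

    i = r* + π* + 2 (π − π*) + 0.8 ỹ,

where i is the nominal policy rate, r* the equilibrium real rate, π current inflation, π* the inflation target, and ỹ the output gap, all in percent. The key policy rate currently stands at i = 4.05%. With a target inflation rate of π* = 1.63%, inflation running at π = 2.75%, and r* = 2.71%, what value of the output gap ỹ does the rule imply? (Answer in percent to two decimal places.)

-3.16%

0.8 ỹ = 4.05 − 2.71 − 1.63 − 2 × (2.75 − 1.63) = -2.53
ỹ = -2.53 / 0.8 = -3.16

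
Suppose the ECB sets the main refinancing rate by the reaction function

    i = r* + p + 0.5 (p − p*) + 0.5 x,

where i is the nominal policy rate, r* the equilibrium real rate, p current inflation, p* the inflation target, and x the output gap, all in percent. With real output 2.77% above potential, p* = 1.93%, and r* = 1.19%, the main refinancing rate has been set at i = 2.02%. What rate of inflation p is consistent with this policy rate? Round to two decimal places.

0.27%

Output 2.77% above potential → x = 2.77.
Collecting p: i = r* + (1 + 0.5) p − 0.5 p* + 0.5 x
1.5 p = 2.02 − 1.19 + 0.5 × 1.93 − 0.5 × 2.77 = 0.41
p = 0.41 / 1.5 = 0.27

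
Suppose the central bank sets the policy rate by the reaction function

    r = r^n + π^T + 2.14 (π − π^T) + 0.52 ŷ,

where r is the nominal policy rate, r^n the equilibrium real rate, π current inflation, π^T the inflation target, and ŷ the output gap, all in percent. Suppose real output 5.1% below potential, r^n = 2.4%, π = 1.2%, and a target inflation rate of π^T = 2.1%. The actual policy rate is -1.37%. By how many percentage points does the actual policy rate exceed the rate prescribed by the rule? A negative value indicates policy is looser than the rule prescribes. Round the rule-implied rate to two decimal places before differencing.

Output 5.1% below potential → ŷ = -5.1.
r = 2.4 + 2.1 + 2.14 × (1.2 − 2.1) + 0.52 × (-5.1)
   = 2.4 + 2.1 − 1.926 − 2.652 = -0.08
Deviation = -1.37 − (-0.08) = -1.29 pp.

-1.29 pp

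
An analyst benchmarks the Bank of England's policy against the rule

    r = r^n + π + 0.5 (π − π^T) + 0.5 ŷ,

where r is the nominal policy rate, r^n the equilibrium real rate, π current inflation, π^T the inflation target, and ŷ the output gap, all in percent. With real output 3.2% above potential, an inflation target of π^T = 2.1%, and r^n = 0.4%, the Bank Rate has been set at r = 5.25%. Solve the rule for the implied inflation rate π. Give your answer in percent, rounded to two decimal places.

Output 3.2% above potential → ŷ = 3.2.
Collecting π: r = r^n + (1 + 0.5) π − 0.5 π^T + 0.5 ŷ
1.5 π = 5.25 − 0.4 + 0.5 × 2.1 − 0.5 × 3.2 = 4.3
π = 4.3 / 1.5 = 2.87

2.87%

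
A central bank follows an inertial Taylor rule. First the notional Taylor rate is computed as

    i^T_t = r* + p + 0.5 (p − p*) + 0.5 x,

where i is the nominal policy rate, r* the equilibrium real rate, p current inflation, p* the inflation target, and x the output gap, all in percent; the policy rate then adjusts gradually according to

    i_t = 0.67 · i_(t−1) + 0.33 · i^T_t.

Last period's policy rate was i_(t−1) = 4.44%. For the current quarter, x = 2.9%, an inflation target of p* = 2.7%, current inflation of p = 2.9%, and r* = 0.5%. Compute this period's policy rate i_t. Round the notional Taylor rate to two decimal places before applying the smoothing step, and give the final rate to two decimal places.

4.61%

i^T_t = 0.5 + 2.9 + 0.5 × (2.9 − 2.7) + 0.5 × 2.9
   = 0.5 + 2.9 + 0.1 + 1.45 = 4.95
i_t = 0.67 × 4.44 + 0.33 × 4.95 = 2.9748 + 1.6335 = 4.61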